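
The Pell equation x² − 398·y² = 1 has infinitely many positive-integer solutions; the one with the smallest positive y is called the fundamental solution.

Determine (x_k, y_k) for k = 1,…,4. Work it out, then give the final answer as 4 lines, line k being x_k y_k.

399 20
318401 15960
254083599 12736060
202758393601 10163359920

d=398: √d = [19; 1,18,1,38] (ℓ=4, even), read p_3/q_3
step 0: (19, 1)  from 19·(1,0) + (0,1)
step 1: (20, 1)  from 1·(19,1) + (1,0)
step 2: (379, 19)  from 18·(20,1) + (19,1)
step 3: (399, 20)  from 1·(379,19) + (20,1)
fundamental: x₁=399, y₁=20  (since 159201 − 398·400 = 1)
(399+20√398)^2 = 318401 + 15960√398
(399+20√398)^3 = 254083599 + 12736060√398
(399+20√398)^4 = 202758393601 + 10163359920√398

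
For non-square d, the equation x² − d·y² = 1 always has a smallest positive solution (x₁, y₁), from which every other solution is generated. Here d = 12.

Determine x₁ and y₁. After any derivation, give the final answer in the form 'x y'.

d=12: √d = [3; 2,6] (ℓ=2, even), read p_1/q_1
k=0  a_k=3  p_k/q_k = 3/1
k=1  a_k=2  p_k/q_k = 7/2
→ (7, 2).  Check: 7²=49, 12·2²=48, difference 1.

7 2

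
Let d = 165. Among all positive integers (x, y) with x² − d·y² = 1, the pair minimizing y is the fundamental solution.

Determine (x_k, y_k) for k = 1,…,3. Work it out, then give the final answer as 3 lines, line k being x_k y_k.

1079 84
2328481 181272
5024860919 391184892

[12; 1,5,2,5,1,24] for √165; ℓ=6 ⇒ convergent index 5
a_0=12:  p_0=12·1+0=12,  q_0=12·0+1=1
a_1=1:  p_1=1·12+1=13,  q_1=1·1+0=1
a_2=5:  p_2=5·13+12=77,  q_2=5·1+1=6
a_3=2:  p_3=2·77+13=167,  q_3=2·6+1=13
a_4=5:  p_4=5·167+77=912,  q_4=5·13+6=71
a_5=1:  p_5=1·912+167=1079,  q_5=1·71+13=84
(x₁, y₁) = (1079, 84);  1079² − 165·84² = 1 ✓
n=2: (1079,84)∘(1079,84) = (1079·1079+165·84·84, 1079·84+84·1079) = (2328481,181272)
n=3: (2328481,181272)∘(1079,84) = (1079·2328481+165·84·181272, 1079·181272+84·2328481) = (5024860919,391184892)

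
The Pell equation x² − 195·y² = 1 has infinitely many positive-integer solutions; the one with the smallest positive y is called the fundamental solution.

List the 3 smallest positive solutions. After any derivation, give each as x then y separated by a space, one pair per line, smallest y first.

14 1
391 28
10934 783

√195 → a₀=13, period (1,26); ℓ=2 even so k=1
a_0=13:  p_0=13·1+0=13,  q_0=13·0+1=1
a_1=1:  p_1=1·13+1=14,  q_1=1·1+0=1
→ (14, 1).  Check: 14²=196, 195·1²=195, difference 1.
(x_2, y_2) = (14·14 + 195·1·1, 14·1 + 1·14) = (391, 28)
(x_3, y_3) = (14·391 + 195·1·28, 14·28 + 1·391) = (10934, 783)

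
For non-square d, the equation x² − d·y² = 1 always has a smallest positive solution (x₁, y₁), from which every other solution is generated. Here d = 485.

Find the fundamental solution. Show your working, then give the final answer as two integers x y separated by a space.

√485 = [22; 44, …], period ℓ=1 (odd) → k=1
a_0=22:  p_0=22·1+0=22,  q_0=22·0+1=1
a_1=44:  p_1=44·22+1=969,  q_1=44·1+0=44
→ (969, 44).  Check: 969²=938961, 485·44²=938960, difference 1.

969 44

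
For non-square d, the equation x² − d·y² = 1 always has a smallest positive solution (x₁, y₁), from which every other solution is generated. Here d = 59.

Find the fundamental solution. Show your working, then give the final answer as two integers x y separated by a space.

530 69

√59 → a₀=7, period (1,2,7,2,1,14); ℓ=6 even so k=5
i=0: a=7 ⇒ p=7, q=1
…
i=2: a=2 ⇒ p=23, q=3
…
i=4: a=2 ⇒ p=361, q=47
i=5: a=1 ⇒ p=530, q=69
→ (530, 69).  Check: 530²=280900, 59·69²=280899, difference 1.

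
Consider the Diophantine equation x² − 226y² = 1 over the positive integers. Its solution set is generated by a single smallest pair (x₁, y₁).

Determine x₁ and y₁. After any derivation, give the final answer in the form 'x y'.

451 30

[15; 30] for √226; ℓ=1 ⇒ convergent index 1
i=0: a=15 ⇒ p=15, q=1
i=1: a=30 ⇒ p=451, q=30
→ (451, 30).  Check: 451²=203401, 226·30²=203400, difference 1.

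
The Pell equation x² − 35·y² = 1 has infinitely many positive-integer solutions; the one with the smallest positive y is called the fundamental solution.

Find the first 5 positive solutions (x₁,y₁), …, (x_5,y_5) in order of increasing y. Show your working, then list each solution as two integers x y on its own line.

d=35: √d = [5; 1,10] (ℓ=2, even), read p_1/q_1
k=0  a_k=5  p_k/q_k = 5/1
k=1  a_k=1  p_k/q_k = 6/1
→ (6, 1).  Check: 6²=36, 35·1²=35, difference 1.
n=2: (6,1)∘(6,1) = (6·6+35·1·1, 6·1+1·6) = (71,12)
n=3: (71,12)∘(6,1) = (6·71+35·1·12, 6·12+1·71) = (846,143)
n=4: (846,143)∘(6,1) = (6·846+35·1·143, 6·143+1·846) = (10081,1704)
n=5: (10081,1704)∘(6,1) = (6·10081+35·1·1704, 6·1704+1·10081) = (120126,20305)

6 1
71 12
846 143
10081 1704
120126 20305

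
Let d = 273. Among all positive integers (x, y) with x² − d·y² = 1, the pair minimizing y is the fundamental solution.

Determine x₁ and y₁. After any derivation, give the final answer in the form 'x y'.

√273 → a₀=16, period (1,1,10,1,1,32); ℓ=6 even so k=5
k=0  a_k=16  p_k/q_k = 16/1
k=1  a_k=1  p_k/q_k = 17/1
…
k=3  a_k=10  p_k/q_k = 347/21
k=4  a_k=1  p_k/q_k = 380/23
k=5  a_k=1  p_k/q_k = 727/44
→ (727, 44).  Check: 727²=528529, 273·44²=528528, difference 1.

727 44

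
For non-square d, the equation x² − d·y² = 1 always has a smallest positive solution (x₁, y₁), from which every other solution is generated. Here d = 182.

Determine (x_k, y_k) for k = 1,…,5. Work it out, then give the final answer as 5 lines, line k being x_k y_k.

[13; 2,26] for √182; ℓ=2 ⇒ convergent index 1
step 0: (13, 1)  from 13·(1,0) + (0,1)
step 1: (27, 2)  from 2·(13,1) + (1,0)
fundamental: x₁=27, y₁=2  (since 729 − 182·4 = 1)
k=2:  x_2 = 27·27+182·2·2 = 1457,  y_2 = 27·2+2·27 = 108
k=3:  x_3 = 27·1457+182·2·108 = 78651,  y_3 = 27·108+2·1457 = 5830
k=4:  x_4 = 27·78651+182·2·5830 = 4245697,  y_4 = 27·5830+2·78651 = 314712
k=5:  x_5 = 27·4245697+182·2·314712 = 229188987,  y_5 = 27·314712+2·4245697 = 16988618

27 2
1457 108
78651 5830
4245697 314712
229188987 16988618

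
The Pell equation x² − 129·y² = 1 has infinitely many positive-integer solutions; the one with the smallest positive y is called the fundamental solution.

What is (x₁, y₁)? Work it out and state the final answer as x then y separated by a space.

√129 → a₀=11, period (2,1,3,1,6,1,3,1,2,22); ℓ=10 even so k=9
i=0: a=11 ⇒ p=11, q=1
i=1: a=2 ⇒ p=23, q=2
…
i=3: a=3 ⇒ p=125, q=11
…
i=5: a=6 ⇒ p=1079, q=95
i=6: a=1 ⇒ p=1238, q=109
i=7: a=3 ⇒ p=4793, q=422
i=8: a=1 ⇒ p=6031, q=531
i=9: a=2 ⇒ p=16855, q=1484
(x₁, y₁) = (16855, 1484);  16855² − 129·1484² = 1 ✓

16855 1484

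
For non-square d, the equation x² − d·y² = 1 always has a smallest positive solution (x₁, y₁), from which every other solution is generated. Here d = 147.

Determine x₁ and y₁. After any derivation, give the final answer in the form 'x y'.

97 8

[12; 8,24] for √147; ℓ=2 ⇒ convergent index 1
k=0  a_k=12  p_k/q_k = 12/1
k=1  a_k=8  p_k/q_k = 97/8
(x₁, y₁) = (97, 8);  97² − 147·8² = 1 ✓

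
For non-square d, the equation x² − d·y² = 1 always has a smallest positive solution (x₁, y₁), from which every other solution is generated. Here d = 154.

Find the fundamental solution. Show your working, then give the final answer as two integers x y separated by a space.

21295 1716

√154 → a₀=12, period (2,2,3,1,2,1,3,2,2,24); ℓ=10 even so k=9
a_0=12:  p_0=12·1+0=12,  q_0=12·0+1=1
…
a_2=2:  p_2=2·25+12=62,  q_2=2·2+1=5
a_3=3:  p_3=3·62+25=211,  q_3=3·5+2=17
a_4=1:  p_4=1·211+62=273,  q_4=1·17+5=22
…
a_7=3:  p_7=3·1030+757=3847,  q_7=3·83+61=310
a_8=2:  p_8=2·3847+1030=8724,  q_8=2·310+83=703
a_9=2:  p_9=2·8724+3847=21295,  q_9=2·703+310=1716
fundamental: x₁=21295, y₁=1716  (since 453477025 − 154·2944656 = 1)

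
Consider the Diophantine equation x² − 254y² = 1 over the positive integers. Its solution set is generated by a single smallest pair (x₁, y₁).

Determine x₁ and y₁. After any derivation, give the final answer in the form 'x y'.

255 16

d=254: √d = [15; 1,14,1,30] (ℓ=4, even), read p_3/q_3
k=0  a_k=15  p_k/q_k = 15/1
…
k=2  a_k=14  p_k/q_k = 239/15
k=3  a_k=1  p_k/q_k = 255/16
fundamental: x₁=255, y₁=16  (since 65025 − 254·256 = 1)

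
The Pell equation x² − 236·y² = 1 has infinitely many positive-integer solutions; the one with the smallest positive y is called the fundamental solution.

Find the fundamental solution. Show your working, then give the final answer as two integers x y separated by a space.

561799 36570

√236 → a₀=15, period (2,1,3,5,1,6,1,5,3,1,2,30); ℓ=12 even so k=11
step 0: (15, 1)  from 15·(1,0) + (0,1)
step 1: (31, 2)  from 2·(15,1) + (1,0)
step 2: (46, 3)  from 1·(31,2) + (15,1)
…
step 4: (891, 58)  from 5·(169,11) + (46,3)
…
step 7: (8311, 541)  from 1·(7251,472) + (1060,69)
step 8: (48806, 3177)  from 5·(8311,541) + (7251,472)
…
step 10: (203535, 13249)  from 1·(154729,10072) + (48806,3177)
step 11: (561799, 36570)  from 2·(203535,13249) + (154729,10072)
→ (561799, 36570).  Check: 561799²=315618116401, 236·36570²=315618116400, difference 1.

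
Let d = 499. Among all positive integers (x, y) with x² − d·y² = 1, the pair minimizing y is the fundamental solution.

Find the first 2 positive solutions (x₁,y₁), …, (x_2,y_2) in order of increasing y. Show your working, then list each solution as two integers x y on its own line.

√499 = [22; 2,1,21,1,2,44, …], period ℓ=6 (even) → k=5
step 0: (22, 1)  from 22·(1,0) + (0,1)
step 1: (45, 2)  from 2·(22,1) + (1,0)
…
step 3: (1452, 65)  from 21·(67,3) + (45,2)
step 4: (1519, 68)  from 1·(1452,65) + (67,3)
step 5: (4490, 201)  from 2·(1519,68) + (1452,65)
(x₁, y₁) = (4490, 201);  4490² − 499·201² = 1 ✓
k=2:  x_2 = 4490·4490+499·201·201 = 40320199,  y_2 = 4490·201+201·4490 = 1804980

4490 201
40320199 1804980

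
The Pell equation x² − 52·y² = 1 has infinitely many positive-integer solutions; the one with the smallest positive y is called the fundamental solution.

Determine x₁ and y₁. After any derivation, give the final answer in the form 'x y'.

649 90

d=52: √d = [7; 4,1,2,1,4,14] (ℓ=6, even), read p_5/q_5
a_0=7:  p_0=7·1+0=7,  q_0=7·0+1=1
…
a_4=1:  p_4=1·101+36=137,  q_4=1·14+5=19
a_5=4:  p_5=4·137+101=649,  q_5=4·19+14=90
(x₁, y₁) = (649, 90);  649² − 52·90² = 1 ✓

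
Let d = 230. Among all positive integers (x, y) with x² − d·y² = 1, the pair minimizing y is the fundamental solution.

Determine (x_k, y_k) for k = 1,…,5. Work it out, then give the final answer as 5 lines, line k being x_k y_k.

91 6
16561 1092
3014011 198738
548533441 36169224
99830072251 6582600030

d=230: √d = [15; 6,30] (ℓ=2, even), read p_1/q_1
a_0=15:  p_0=15·1+0=15,  q_0=15·0+1=1
a_1=6:  p_1=6·15+1=91,  q_1=6·1+0=6
fundamental: x₁=91, y₁=6  (since 8281 − 230·36 = 1)
(x_2, y_2) = (91·91 + 230·6·6, 91·6 + 6·91) = (16561, 1092)
(x_3, y_3) = (91·16561 + 230·6·1092, 91·1092 + 6·16561) = (3014011, 198738)
(x_4, y_4) = (91·3014011 + 230·6·198738, 91·198738 + 6·3014011) = (548533441, 36169224)
(x_5, y_5) = (91·548533441 + 230·6·36169224, 91·36169224 + 6·548533441) = (99830072251, 6582600030)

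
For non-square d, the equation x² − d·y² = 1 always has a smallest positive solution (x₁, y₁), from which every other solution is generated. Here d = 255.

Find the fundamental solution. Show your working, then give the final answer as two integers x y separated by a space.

d=255: √d = [15; 1,30] (ℓ=2, even), read p_1/q_1
i=0: a=15 ⇒ p=15, q=1
i=1: a=1 ⇒ p=16, q=1
→ (16, 1).  Check: 16²=256, 255·1²=255, difference 1.

16 1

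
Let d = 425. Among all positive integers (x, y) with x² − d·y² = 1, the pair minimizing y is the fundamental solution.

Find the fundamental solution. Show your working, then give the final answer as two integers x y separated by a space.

[20; 1,1,1,1,1,1,40] for √425; ℓ=7 ⇒ convergent index 13
a_0=20:  p_0=20·1+0=20,  q_0=20·0+1=1
a_1=1:  p_1=1·20+1=21,  q_1=1·1+0=1
a_2=1:  p_2=1·21+20=41,  q_2=1·1+1=2
…
a_4=1:  p_4=1·62+41=103,  q_4=1·3+2=5
a_5=1:  p_5=1·103+62=165,  q_5=1·5+3=8
a_6=1:  p_6=1·165+103=268,  q_6=1·8+5=13
…
a_9=1:  p_9=1·11153+10885=22038,  q_9=1·541+528=1069
a_10=1:  p_10=1·22038+11153=33191,  q_10=1·1069+541=1610
a_11=1:  p_11=1·33191+22038=55229,  q_11=1·1610+1069=2679
a_12=1:  p_12=1·55229+33191=88420,  q_12=1·2679+1610=4289
a_13=1:  p_13=1·88420+55229=143649,  q_13=1·4289+2679=6968
→ (143649, 6968).  Check: 143649²=20635035201, 425·6968²=20635035200, difference 1.

143649 6968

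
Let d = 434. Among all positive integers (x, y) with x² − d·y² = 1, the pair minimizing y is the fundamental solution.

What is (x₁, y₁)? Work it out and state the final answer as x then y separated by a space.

√434 = [20; 1,4,1,40, …], period ℓ=4 (even) → k=3
k=0  a_k=20  p_k/q_k = 20/1
…
k=2  a_k=4  p_k/q_k = 104/5
k=3  a_k=1  p_k/q_k = 125/6
fundamental: x₁=125, y₁=6  (since 15625 − 434·36 = 1)

125 6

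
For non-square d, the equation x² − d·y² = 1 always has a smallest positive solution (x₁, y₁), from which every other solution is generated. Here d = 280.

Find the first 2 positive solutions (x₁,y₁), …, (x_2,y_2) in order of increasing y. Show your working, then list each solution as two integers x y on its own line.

251 15
126001 7530

√280 → a₀=16, period (1,2,1,2,1,32); ℓ=6 even so k=5
step 0: (16, 1)  from 16·(1,0) + (0,1)
step 1: (17, 1)  from 1·(16,1) + (1,0)
step 2: (50, 3)  from 2·(17,1) + (16,1)
step 3: (67, 4)  from 1·(50,3) + (17,1)
step 4: (184, 11)  from 2·(67,4) + (50,3)
step 5: (251, 15)  from 1·(184,11) + (67,4)
(x₁, y₁) = (251, 15);  251² − 280·15² = 1 ✓
k=2:  x_2 = 251·251+280·15·15 = 126001,  y_2 = 251·15+15·251 = 7530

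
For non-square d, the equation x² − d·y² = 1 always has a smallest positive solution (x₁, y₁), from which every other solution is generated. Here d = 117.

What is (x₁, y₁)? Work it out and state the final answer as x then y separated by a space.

√117 = [10; 1,4,2,4,1,20, …], period ℓ=6 (even) → k=5
a_0=10:  p_0=10·1+0=10,  q_0=10·0+1=1
a_1=1:  p_1=1·10+1=11,  q_1=1·1+0=1
…
a_4=4:  p_4=4·119+54=530,  q_4=4·11+5=49
a_5=1:  p_5=1·530+119=649,  q_5=1·49+11=60
→ (649, 60).  Check: 649²=421201, 117·60²=421200, difference 1.

649 60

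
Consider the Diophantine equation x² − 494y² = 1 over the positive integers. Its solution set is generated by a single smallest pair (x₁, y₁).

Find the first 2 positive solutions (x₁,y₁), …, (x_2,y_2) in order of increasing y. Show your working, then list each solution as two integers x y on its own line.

√494 → a₀=22, period (4,2,2,1,2,1,2,2,4,44); ℓ=10 even so k=9
a_0=22:  p_0=22·1+0=22,  q_0=22·0+1=1
a_1=4:  p_1=4·22+1=89,  q_1=4·1+0=4
a_2=2:  p_2=2·89+22=200,  q_2=2·4+1=9
a_3=2:  p_3=2·200+89=489,  q_3=2·9+4=22
…
a_5=2:  p_5=2·689+489=1867,  q_5=2·31+22=84
a_6=1:  p_6=1·1867+689=2556,  q_6=1·84+31=115
a_7=2:  p_7=2·2556+1867=6979,  q_7=2·115+84=314
a_8=2:  p_8=2·6979+2556=16514,  q_8=2·314+115=743
a_9=4:  p_9=4·16514+6979=73035,  q_9=4·743+314=3286
(x₁, y₁) = (73035, 3286);  73035² − 494·3286² = 1 ✓
k=2:  x_2 = 73035·73035+494·3286·3286 = 10668222449,  y_2 = 73035·3286+3286·73035 = 479986020

73035 3286
10668222449 479986020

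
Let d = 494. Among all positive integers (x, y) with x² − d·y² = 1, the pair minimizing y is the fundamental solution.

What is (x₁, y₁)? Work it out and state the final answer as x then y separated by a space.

√494 → a₀=22, period (4,2,2,1,2,1,2,2,4,44); ℓ=10 even so k=9
k=0  a_k=22  p_k/q_k = 22/1
…
k=2  a_k=2  p_k/q_k = 200/9
k=3  a_k=2  p_k/q_k = 489/22
k=4  a_k=1  p_k/q_k = 689/31
k=5  a_k=2  p_k/q_k = 1867/84
…
k=8  a_k=2  p_k/q_k = 16514/743
k=9  a_k=4  p_k/q_k = 73035/3286
fundamental: x₁=73035, y₁=3286  (since 5334111225 − 494·10797796 = 1)

73035 3286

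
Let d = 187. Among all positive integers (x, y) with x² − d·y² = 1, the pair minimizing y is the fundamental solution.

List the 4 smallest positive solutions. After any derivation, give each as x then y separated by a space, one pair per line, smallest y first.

[13; 1,2,13,2,1,26] for √187; ℓ=6 ⇒ convergent index 5
step 0: (13, 1)  from 13·(1,0) + (0,1)
…
step 2: (41, 3)  from 2·(14,1) + (13,1)
step 3: (547, 40)  from 13·(41,3) + (14,1)
step 4: (1135, 83)  from 2·(547,40) + (41,3)
step 5: (1682, 123)  from 1·(1135,83) + (547,40)
→ (1682, 123).  Check: 1682²=2829124, 187·123²=2829123, difference 1.
n=2: (1682,123)∘(1682,123) = (1682·1682+187·123·123, 1682·123+123·1682) = (5658247,413772)
n=3: (5658247,413772)∘(1682,123) = (1682·5658247+187·123·413772, 1682·413772+123·5658247) = (19034341226,1391928885)
n=4: (19034341226,1391928885)∘(1682,123) = (1682·19034341226+187·123·1391928885, 1682·1391928885+123·19034341226) = (64031518226017,4682448355368)

1682 123
5658247 413772
19034341226 1391928885
64031518226017 4682448355368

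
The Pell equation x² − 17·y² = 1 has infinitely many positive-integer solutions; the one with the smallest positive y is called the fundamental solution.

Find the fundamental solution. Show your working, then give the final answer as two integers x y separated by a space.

33 8

[4; 8] for √17; ℓ=1 ⇒ convergent index 1
k=0  a_k=4  p_k/q_k = 4/1
k=1  a_k=8  p_k/q_k = 33/8
(x₁, y₁) = (33, 8);  33² − 17·8² = 1 ✓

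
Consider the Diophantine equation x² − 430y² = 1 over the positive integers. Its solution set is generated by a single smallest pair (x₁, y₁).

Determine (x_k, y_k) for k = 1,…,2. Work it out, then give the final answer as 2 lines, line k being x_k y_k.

√430 → a₀=20, period (1,2,1,3,1,…,2,1,40); ℓ=14 even so k=13
k=0  a_k=20  p_k/q_k = 20/1
…
k=6  a_k=6  p_k/q_k = 2675/129
k=7  a_k=8  p_k/q_k = 21794/1051
…
k=10  a_k=3  p_k/q_k = 599138/28893
…
k=12  a_k=2  p_k/q_k = 2107880/101651
k=13  a_k=1  p_k/q_k = 2862251/138030
(x₁, y₁) = (2862251, 138030);  2862251² − 430·138030² = 1 ✓
(2862251+138030√430)^2 = 16384961574001 + 790153011060√430

2862251 138030
16384961574001 790153011060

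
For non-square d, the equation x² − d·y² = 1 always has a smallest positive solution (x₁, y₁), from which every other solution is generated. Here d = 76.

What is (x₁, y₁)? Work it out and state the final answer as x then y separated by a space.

[8; 1,2,1,1,5,4,5,1,1,2,1,16] for √76; ℓ=12 ⇒ convergent index 11
a_0=8:  p_0=8·1+0=8,  q_0=8·0+1=1
…
a_5=5:  p_5=5·61+35=340,  q_5=5·7+4=39
a_6=4:  p_6=4·340+61=1421,  q_6=4·39+7=163
a_7=5:  p_7=5·1421+340=7445,  q_7=5·163+39=854
…
a_9=1:  p_9=1·8866+7445=16311,  q_9=1·1017+854=1871
a_10=2:  p_10=2·16311+8866=41488,  q_10=2·1871+1017=4759
a_11=1:  p_11=1·41488+16311=57799,  q_11=1·4759+1871=6630
→ (57799, 6630).  Check: 57799²=3340724401, 76·6630²=3340724400, difference 1.

57799 6630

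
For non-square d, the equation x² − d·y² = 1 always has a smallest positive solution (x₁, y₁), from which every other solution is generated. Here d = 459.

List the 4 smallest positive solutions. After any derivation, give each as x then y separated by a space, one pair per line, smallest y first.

√459 → a₀=21, period (2,2,1,4,21,4,1,2,2,42); ℓ=10 even so k=9
a_0=21:  p_0=21·1+0=21,  q_0=21·0+1=1
…
a_2=2:  p_2=2·43+21=107,  q_2=2·2+1=5
a_3=1:  p_3=1·107+43=150,  q_3=1·5+2=7
a_4=4:  p_4=4·150+107=707,  q_4=4·7+5=33
a_5=21:  p_5=21·707+150=14997,  q_5=21·33+7=700
a_6=4:  p_6=4·14997+707=60695,  q_6=4·700+33=2833
a_7=1:  p_7=1·60695+14997=75692,  q_7=1·2833+700=3533
a_8=2:  p_8=2·75692+60695=212079,  q_8=2·3533+2833=9899
a_9=2:  p_9=2·212079+75692=499850,  q_9=2·9899+3533=23331
→ (499850, 23331).  Check: 499850²=249850022500, 459·23331²=249850022499, difference 1.
(x_2, y_2) = (499850·499850 + 459·23331·23331, 499850·23331 + 23331·499850) = (499700044999, 23324000700)
(x_3, y_3) = (499850·499700044999 + 459·23331·23324000700, 499850·23324000700 + 23331·499700044999) = (499550134985000450, 23317003499766669)
(x_4, y_4) = (499850·499550134985000450 + 459·23331·23317003499766669, 499850·23317003499766669 + 23331·499550134985000450) = (499400269944005249820001, 23310008398693414998600)

499850 23331
499700044999 23324000700
499550134985000450 23317003499766669
499400269944005249820001 23310008398693414998600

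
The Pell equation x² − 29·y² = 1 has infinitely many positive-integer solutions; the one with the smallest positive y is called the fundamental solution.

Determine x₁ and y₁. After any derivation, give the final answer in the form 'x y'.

9801 1820

[5; 2,1,1,2,10] for √29; ℓ=5 ⇒ convergent index 9
k=0  a_k=5  p_k/q_k = 5/1
…
k=2  a_k=1  p_k/q_k = 16/3
k=3  a_k=1  p_k/q_k = 27/5
k=4  a_k=2  p_k/q_k = 70/13
k=5  a_k=10  p_k/q_k = 727/135
k=6  a_k=2  p_k/q_k = 1524/283
k=7  a_k=1  p_k/q_k = 2251/418
k=8  a_k=1  p_k/q_k = 3775/701
k=9  a_k=2  p_k/q_k = 9801/1820
→ (9801, 1820).  Check: 9801²=96059601, 29·1820²=96059600, difference 1.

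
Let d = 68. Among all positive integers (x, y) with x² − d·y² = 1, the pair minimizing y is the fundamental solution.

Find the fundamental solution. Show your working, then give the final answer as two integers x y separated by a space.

[8; 4,16] for √68; ℓ=2 ⇒ convergent index 1
i=0: a=8 ⇒ p=8, q=1
i=1: a=4 ⇒ p=33, q=4
(x₁, y₁) = (33, 4);  33² − 68·4² = 1 ✓

33 4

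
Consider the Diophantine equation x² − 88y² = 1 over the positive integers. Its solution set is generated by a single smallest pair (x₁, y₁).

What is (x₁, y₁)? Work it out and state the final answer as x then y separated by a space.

[9; 2,1,1,1,2,18] for √88; ℓ=6 ⇒ convergent index 5
i=0: a=9 ⇒ p=9, q=1
…
i=4: a=1 ⇒ p=75, q=8
i=5: a=2 ⇒ p=197, q=21
fundamental: x₁=197, y₁=21  (since 38809 − 88·441 = 1)

197 21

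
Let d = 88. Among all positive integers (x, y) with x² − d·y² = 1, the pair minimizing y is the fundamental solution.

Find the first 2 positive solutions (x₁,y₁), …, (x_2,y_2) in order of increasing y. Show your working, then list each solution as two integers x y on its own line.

d=88: √d = [9; 2,1,1,1,2,18] (ℓ=6, even), read p_5/q_5
k=0  a_k=9  p_k/q_k = 9/1
…
k=2  a_k=1  p_k/q_k = 28/3
k=3  a_k=1  p_k/q_k = 47/5
k=4  a_k=1  p_k/q_k = 75/8
k=5  a_k=2  p_k/q_k = 197/21
→ (197, 21).  Check: 197²=38809, 88·21²=38808, difference 1.
(197+21√88)^2 = 77617 + 8274√88

197 21
77617 8274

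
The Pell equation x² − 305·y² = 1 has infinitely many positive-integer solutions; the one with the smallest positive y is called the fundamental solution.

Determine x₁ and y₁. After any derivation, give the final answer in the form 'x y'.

489 28

√305 = [17; 2,6,2,34, …], period ℓ=4 (even) → k=3
k=0  a_k=17  p_k/q_k = 17/1
…
k=2  a_k=6  p_k/q_k = 227/13
k=3  a_k=2  p_k/q_k = 489/28
(x₁, y₁) = (489, 28);  489² − 305·28² = 1 ✓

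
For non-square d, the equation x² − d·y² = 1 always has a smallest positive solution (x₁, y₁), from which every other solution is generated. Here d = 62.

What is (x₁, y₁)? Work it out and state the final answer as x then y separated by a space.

d=62: √d = [7; 1,6,1,14] (ℓ=4, even), read p_3/q_3
step 0: (7, 1)  from 7·(1,0) + (0,1)
step 1: (8, 1)  from 1·(7,1) + (1,0)
step 2: (55, 7)  from 6·(8,1) + (7,1)
step 3: (63, 8)  from 1·(55,7) + (8,1)
fundamental: x₁=63, y₁=8  (since 3969 − 62·64 = 1)

63 8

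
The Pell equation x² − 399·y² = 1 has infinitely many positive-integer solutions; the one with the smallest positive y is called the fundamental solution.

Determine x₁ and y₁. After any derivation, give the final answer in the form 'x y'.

[19; 1,38] for √399; ℓ=2 ⇒ convergent index 1
step 0: (19, 1)  from 19·(1,0) + (0,1)
step 1: (20, 1)  from 1·(19,1) + (1,0)
(x₁, y₁) = (20, 1);  20² − 399·1² = 1 ✓

20 1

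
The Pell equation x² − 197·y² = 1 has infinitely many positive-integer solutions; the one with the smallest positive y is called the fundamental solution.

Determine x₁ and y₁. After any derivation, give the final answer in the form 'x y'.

d=197: √d = [14; 28] (ℓ=1, odd), read p_1/q_1
k=0  a_k=14  p_k/q_k = 14/1
k=1  a_k=28  p_k/q_k = 393/28
fundamental: x₁=393, y₁=28  (since 154449 − 197·784 = 1)

393 28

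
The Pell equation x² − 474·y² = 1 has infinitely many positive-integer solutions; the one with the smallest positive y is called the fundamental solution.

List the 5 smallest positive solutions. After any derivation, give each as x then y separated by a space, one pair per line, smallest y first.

√474 = [21; 1,3,2,1,1,…,3,1,42, …], period ℓ=14 (even) → k=13
k=0  a_k=21  p_k/q_k = 21/1
k=1  a_k=1  p_k/q_k = 22/1
…
k=8  a_k=1  p_k/q_k = 5813/267
…
k=12  a_k=3  p_k/q_k = 149331/6859
k=13  a_k=1  p_k/q_k = 193549/8890
(x₁, y₁) = (193549, 8890);  193549² − 474·8890² = 1 ✓
(x_2, y_2) = (193549·193549 + 474·8890·8890, 193549·8890 + 8890·193549) = (74922430801, 3441301220)
(x_3, y_3) = (193549·74922430801 + 474·8890·3441301220, 193549·3441301220 + 8890·74922430801) = (29002323118011949, 1332120819650670)
(x_4, y_4) = (193549·29002323118011949 + 474·8890·1332120819650670, 193549·1332120819650670 + 8890·29002323118011949) = (11226741274261267003201, 515661305041693754440)
(x_5, y_5) = (193549·11226741274261267003201 + 474·8890·515661305041693754440, 193549·515661305041693754440 + 8890·11226741274261267003201) = (4345849093754985611287088749, 199611459857697448136564450)

193549 8890
74922430801 3441301220
29002323118011949 1332120819650670
11226741274261267003201 515661305041693754440
4345849093754985611287088749 199611459857697448136564450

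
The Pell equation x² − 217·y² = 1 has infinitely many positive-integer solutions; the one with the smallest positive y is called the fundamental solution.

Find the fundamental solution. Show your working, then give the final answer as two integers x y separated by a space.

3844063 260952

[14; 1,2,1,2,1,…,2,1,28] for √217; ℓ=16 ⇒ convergent index 15
a_0=14:  p_0=14·1+0=14,  q_0=14·0+1=1
a_1=1:  p_1=1·14+1=15,  q_1=1·1+0=1
…
a_3=1:  p_3=1·44+15=59,  q_3=1·3+1=4
…
a_8=4:  p_8=4·3668+383=15055,  q_8=4·249+26=1022
…
a_10=1:  p_10=1·139163+15055=154218,  q_10=1·9447+1022=10469
…
a_14=2:  p_14=2·1034361+740980=2809702,  q_14=2·70217+50301=190735
a_15=1:  p_15=1·2809702+1034361=3844063,  q_15=1·190735+70217=260952
fundamental: x₁=3844063, y₁=260952  (since 14776820347969 − 217·68095946304 = 1)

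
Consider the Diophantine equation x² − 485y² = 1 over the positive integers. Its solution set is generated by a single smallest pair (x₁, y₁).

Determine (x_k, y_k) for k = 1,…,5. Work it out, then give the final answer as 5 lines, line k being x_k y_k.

969 44
1877921 85272
3639409929 165257092
7053174564481 320268159024
13669048666554249 620679526931420

√485 = [22; 44, …], period ℓ=1 (odd) → k=1
step 0: (22, 1)  from 22·(1,0) + (0,1)
step 1: (969, 44)  from 44·(22,1) + (1,0)
fundamental: x₁=969, y₁=44  (since 938961 − 485·1936 = 1)
k=2:  x_2 = 969·969+485·44·44 = 1877921,  y_2 = 969·44+44·969 = 85272
k=3:  x_3 = 969·1877921+485·44·85272 = 3639409929,  y_3 = 969·85272+44·1877921 = 165257092
k=4:  x_4 = 969·3639409929+485·44·165257092 = 7053174564481,  y_4 = 969·165257092+44·3639409929 = 320268159024
k=5:  x_5 = 969·7053174564481+485·44·320268159024 = 13669048666554249,  y_5 = 969·320268159024+44·7053174564481 = 620679526931420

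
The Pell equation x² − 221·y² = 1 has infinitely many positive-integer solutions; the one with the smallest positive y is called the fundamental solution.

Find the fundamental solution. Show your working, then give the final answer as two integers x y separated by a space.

√221 → a₀=14, period (1,6,2,6,1,28); ℓ=6 even so k=5
step 0: (14, 1)  from 14·(1,0) + (0,1)
step 1: (15, 1)  from 1·(14,1) + (1,0)
step 2: (104, 7)  from 6·(15,1) + (14,1)
…
step 4: (1442, 97)  from 6·(223,15) + (104,7)
step 5: (1665, 112)  from 1·(1442,97) + (223,15)
fundamental: x₁=1665, y₁=112  (since 2772225 − 221·12544 = 1)

1665 112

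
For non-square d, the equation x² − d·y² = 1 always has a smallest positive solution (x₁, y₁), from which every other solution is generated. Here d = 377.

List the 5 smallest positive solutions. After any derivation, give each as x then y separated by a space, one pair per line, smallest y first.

233 12
108577 5592
50596649 2605860
23577929857 1214325168
10987264716713 565872922428

√377 = [19; 2,2,2,38, …], period ℓ=4 (even) → k=3
a_0=19:  p_0=19·1+0=19,  q_0=19·0+1=1
…
a_2=2:  p_2=2·39+19=97,  q_2=2·2+1=5
a_3=2:  p_3=2·97+39=233,  q_3=2·5+2=12
(x₁, y₁) = (233, 12);  233² − 377·12² = 1 ✓
(233+12√377)^2 = 108577 + 5592√377
(233+12√377)^3 = 50596649 + 2605860√377
(233+12√377)^4 = 23577929857 + 1214325168√377
(233+12√377)^5 = 10987264716713 + 565872922428√377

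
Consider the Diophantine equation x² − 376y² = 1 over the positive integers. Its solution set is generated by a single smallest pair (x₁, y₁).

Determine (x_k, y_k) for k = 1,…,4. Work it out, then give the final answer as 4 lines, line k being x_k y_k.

2143295 110532
9187426914049 473805365880
39382732335491159615 2031009343327438668
168817626601983862467148801 8706104341013491514496240

d=376: √d = [19; 2,1,1,3,1,…,1,2,38] (ℓ=16, even), read p_15/q_15
k=0  a_k=19  p_k/q_k = 19/1
k=1  a_k=2  p_k/q_k = 39/2
k=2  a_k=1  p_k/q_k = 58/3
k=3  a_k=1  p_k/q_k = 97/5
k=4  a_k=3  p_k/q_k = 349/18
…
k=6  a_k=2  p_k/q_k = 1241/64
…
k=8  a_k=4  p_k/q_k = 12953/668
k=9  a_k=2  p_k/q_k = 28834/1487
k=10  a_k=2  p_k/q_k = 70621/3642
…
k=12  a_k=3  p_k/q_k = 368986/19029
k=13  a_k=1  p_k/q_k = 468441/24158
k=14  a_k=1  p_k/q_k = 837427/43187
k=15  a_k=2  p_k/q_k = 2143295/110532
→ (2143295, 110532).  Check: 2143295²=4593713457025, 376·110532²=4593713457024, difference 1.
(x_2, y_2) = (2143295·2143295 + 376·110532·110532, 2143295·110532 + 110532·2143295) = (9187426914049, 473805365880)
(x_3, y_3) = (2143295·9187426914049 + 376·110532·473805365880, 2143295·473805365880 + 110532·9187426914049) = (39382732335491159615, 2031009343327438668)
(x_4, y_4) = (2143295·39382732335491159615 + 376·110532·2031009343327438668, 2143295·2031009343327438668 + 110532·39382732335491159615) = (168817626601983862467148801, 8706104341013491514496240)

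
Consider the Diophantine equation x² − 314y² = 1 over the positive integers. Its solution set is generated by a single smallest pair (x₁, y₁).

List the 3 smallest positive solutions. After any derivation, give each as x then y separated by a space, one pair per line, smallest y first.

392499 22150
308110930001 17387705700
241866463828532499 13649314199066450

[17; 1,2,1,1,2,1,34] for √314; ℓ=7 ⇒ convergent index 13
i=0: a=17 ⇒ p=17, q=1
i=1: a=1 ⇒ p=18, q=1
i=2: a=2 ⇒ p=53, q=3
i=3: a=1 ⇒ p=71, q=4
…
i=5: a=2 ⇒ p=319, q=18
i=6: a=1 ⇒ p=443, q=25
i=7: a=34 ⇒ p=15381, q=868
i=8: a=1 ⇒ p=15824, q=893
…
i=10: a=1 ⇒ p=62853, q=3547
…
i=12: a=2 ⇒ p=282617, q=15949
i=13: a=1 ⇒ p=392499, q=22150
→ (392499, 22150).  Check: 392499²=154055465001, 314·22150²=154055465000, difference 1.
k=2:  x_2 = 392499·392499+314·22150·22150 = 308110930001,  y_2 = 392499·22150+22150·392499 = 17387705700
k=3:  x_3 = 392499·308110930001+314·22150·17387705700 = 241866463828532499,  y_3 = 392499·17387705700+22150·308110930001 = 13649314199066450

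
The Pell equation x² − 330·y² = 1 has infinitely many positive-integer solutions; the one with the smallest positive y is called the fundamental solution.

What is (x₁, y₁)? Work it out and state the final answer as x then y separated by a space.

109 6

√330 → a₀=18, period (6,36); ℓ=2 even so k=1
i=0: a=18 ⇒ p=18, q=1
i=1: a=6 ⇒ p=109, q=6
fundamental: x₁=109, y₁=6  (since 11881 − 330·36 = 1)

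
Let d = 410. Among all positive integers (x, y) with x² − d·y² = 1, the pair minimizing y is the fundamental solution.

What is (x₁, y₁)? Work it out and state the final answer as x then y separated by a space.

81 4

√410 → a₀=20, period (4,40); ℓ=2 even so k=1
i=0: a=20 ⇒ p=20, q=1
i=1: a=4 ⇒ p=81, q=4
fundamental: x₁=81, y₁=4  (since 6561 − 410·16 = 1)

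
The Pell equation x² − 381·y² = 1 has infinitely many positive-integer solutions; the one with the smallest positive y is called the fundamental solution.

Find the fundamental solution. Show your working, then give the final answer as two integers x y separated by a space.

1015 52

[19; 1,1,12,1,1,38] for √381; ℓ=6 ⇒ convergent index 5
k=0  a_k=19  p_k/q_k = 19/1
…
k=4  a_k=1  p_k/q_k = 527/27
k=5  a_k=1  p_k/q_k = 1015/52
(x₁, y₁) = (1015, 52);  1015² − 381·52² = 1 ✓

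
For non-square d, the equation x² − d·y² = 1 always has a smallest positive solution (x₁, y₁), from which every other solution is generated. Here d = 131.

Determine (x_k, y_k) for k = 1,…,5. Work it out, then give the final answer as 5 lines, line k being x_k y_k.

10610 927
225144199 19670940
4777559892170 417417345873
101379820686703201 8857596059754120
2151279790194282033050 187958187970565080527

[11; 2,4,11,4,2,22] for √131; ℓ=6 ⇒ convergent index 5
step 0: (11, 1)  from 11·(1,0) + (0,1)
step 1: (23, 2)  from 2·(11,1) + (1,0)
…
step 3: (1156, 101)  from 11·(103,9) + (23,2)
step 4: (4727, 413)  from 4·(1156,101) + (103,9)
step 5: (10610, 927)  from 2·(4727,413) + (1156,101)
(x₁, y₁) = (10610, 927);  10610² − 131·927² = 1 ✓
(10610+927√131)^2 = 225144199 + 19670940√131
(10610+927√131)^3 = 4777559892170 + 417417345873√131
(10610+927√131)^4 = 101379820686703201 + 8857596059754120√131
(10610+927√131)^5 = 2151279790194282033050 + 187958187970565080527√131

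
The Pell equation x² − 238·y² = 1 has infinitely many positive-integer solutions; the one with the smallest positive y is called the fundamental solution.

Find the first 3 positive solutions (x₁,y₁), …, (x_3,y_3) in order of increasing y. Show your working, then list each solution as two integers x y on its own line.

√238 → a₀=15, period (2,2,1,14,1,2,2,30); ℓ=8 even so k=7
k=0  a_k=15  p_k/q_k = 15/1
…
k=6  a_k=2  p_k/q_k = 4983/323
k=7  a_k=2  p_k/q_k = 11663/756
→ (11663, 756).  Check: 11663²=136025569, 238·756²=136025568, difference 1.
(x_2, y_2) = (11663·11663 + 238·756·756, 11663·756 + 756·11663) = (272051137, 17634456)
(x_3, y_3) = (11663·272051137 + 238·756·17634456, 11663·17634456 + 756·272051137) = (6345864809999, 411341319900)

11663 756
272051137 17634456
6345864809999 411341319900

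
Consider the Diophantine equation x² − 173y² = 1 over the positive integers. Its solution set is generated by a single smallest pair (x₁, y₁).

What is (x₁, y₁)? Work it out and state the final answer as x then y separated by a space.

2499849 190060

[13; 6,1,1,6,26] for √173; ℓ=5 ⇒ convergent index 9
i=0: a=13 ⇒ p=13, q=1
i=1: a=6 ⇒ p=79, q=6
…
i=4: a=6 ⇒ p=1118, q=85
…
i=6: a=6 ⇒ p=176552, q=13423
i=7: a=1 ⇒ p=205791, q=15646
i=8: a=1 ⇒ p=382343, q=29069
i=9: a=6 ⇒ p=2499849, q=190060
fundamental: x₁=2499849, y₁=190060  (since 6249245022801 − 173·36122803600 = 1)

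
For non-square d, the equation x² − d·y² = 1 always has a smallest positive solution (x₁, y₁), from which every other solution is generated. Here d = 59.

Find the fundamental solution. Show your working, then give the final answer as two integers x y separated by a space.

[7; 1,2,7,2,1,14] for √59; ℓ=6 ⇒ convergent index 5
a_0=7:  p_0=7·1+0=7,  q_0=7·0+1=1
…
a_4=2:  p_4=2·169+23=361,  q_4=2·22+3=47
a_5=1:  p_5=1·361+169=530,  q_5=1·47+22=69
(x₁, y₁) = (530, 69);  530² − 59·69² = 1 ✓

530 69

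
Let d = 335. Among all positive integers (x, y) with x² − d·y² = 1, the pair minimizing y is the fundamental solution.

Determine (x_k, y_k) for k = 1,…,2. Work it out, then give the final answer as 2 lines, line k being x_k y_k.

√335 → a₀=18, period (3,3,3,36); ℓ=4 even so k=3
step 0: (18, 1)  from 18·(1,0) + (0,1)
…
step 2: (183, 10)  from 3·(55,3) + (18,1)
step 3: (604, 33)  from 3·(183,10) + (55,3)
fundamental: x₁=604, y₁=33  (since 364816 − 335·1089 = 1)
(604+33√335)^2 = 729631 + 39864√335

604 33
729631 39864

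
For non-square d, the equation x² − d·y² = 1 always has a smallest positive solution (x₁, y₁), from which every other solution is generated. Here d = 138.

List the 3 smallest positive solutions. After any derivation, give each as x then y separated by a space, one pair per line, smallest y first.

√138 = [11; 1,2,1,22, …], period ℓ=4 (even) → k=3
i=0: a=11 ⇒ p=11, q=1
i=1: a=1 ⇒ p=12, q=1
i=2: a=2 ⇒ p=35, q=3
i=3: a=1 ⇒ p=47, q=4
fundamental: x₁=47, y₁=4  (since 2209 − 138·16 = 1)
(47+4√138)^2 = 4417 + 376√138
(47+4√138)^3 = 415151 + 35340√138

47 4
4417 376
415151 35340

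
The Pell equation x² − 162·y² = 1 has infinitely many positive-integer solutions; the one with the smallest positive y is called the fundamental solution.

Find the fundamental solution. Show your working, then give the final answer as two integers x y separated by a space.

19601 1540

[12; 1,2,1,2,12,2,1,2,1,24] for √162; ℓ=10 ⇒ convergent index 9
k=0  a_k=12  p_k/q_k = 12/1
k=1  a_k=1  p_k/q_k = 13/1
k=2  a_k=2  p_k/q_k = 38/3
k=3  a_k=1  p_k/q_k = 51/4
k=4  a_k=2  p_k/q_k = 140/11
…
k=6  a_k=2  p_k/q_k = 3602/283
…
k=8  a_k=2  p_k/q_k = 14268/1121
k=9  a_k=1  p_k/q_k = 19601/1540
fundamental: x₁=19601, y₁=1540  (since 384199201 − 162·2371600 = 1)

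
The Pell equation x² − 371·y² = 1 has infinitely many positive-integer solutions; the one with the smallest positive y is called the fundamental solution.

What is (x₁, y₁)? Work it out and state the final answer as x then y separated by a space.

1695 88

√371 → a₀=19, period (3,1,4,1,3,38); ℓ=6 even so k=5
k=0  a_k=19  p_k/q_k = 19/1
k=1  a_k=3  p_k/q_k = 58/3
…
k=3  a_k=4  p_k/q_k = 366/19
k=4  a_k=1  p_k/q_k = 443/23
k=5  a_k=3  p_k/q_k = 1695/88
(x₁, y₁) = (1695, 88);  1695² − 371·88² = 1 ✓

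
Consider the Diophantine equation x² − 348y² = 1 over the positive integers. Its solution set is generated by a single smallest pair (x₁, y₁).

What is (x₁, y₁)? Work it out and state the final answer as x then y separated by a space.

1567 84

√348 = [18; 1,1,1,8,1,1,1,36, …], period ℓ=8 (even) → k=7
k=0  a_k=18  p_k/q_k = 18/1
k=1  a_k=1  p_k/q_k = 19/1
…
k=4  a_k=8  p_k/q_k = 485/26
…
k=6  a_k=1  p_k/q_k = 1026/55
k=7  a_k=1  p_k/q_k = 1567/84
→ (1567, 84).  Check: 1567²=2455489, 348·84²=2455488, difference 1.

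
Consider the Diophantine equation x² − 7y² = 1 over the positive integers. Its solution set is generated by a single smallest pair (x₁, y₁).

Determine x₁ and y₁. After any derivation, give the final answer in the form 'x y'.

8 3

[2; 1,1,1,4] for √7; ℓ=4 ⇒ convergent index 3
k=0  a_k=2  p_k/q_k = 2/1
k=1  a_k=1  p_k/q_k = 3/1
k=2  a_k=1  p_k/q_k = 5/2
k=3  a_k=1  p_k/q_k = 8/3
→ (8, 3).  Check: 8²=64, 7·3²=63, difference 1.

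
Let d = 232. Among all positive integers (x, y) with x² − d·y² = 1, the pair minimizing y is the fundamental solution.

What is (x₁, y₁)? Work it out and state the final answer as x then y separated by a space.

19603 1287

[15; 4,3,7,3,4,30] for √232; ℓ=6 ⇒ convergent index 5
i=0: a=15 ⇒ p=15, q=1
i=1: a=4 ⇒ p=61, q=4
i=2: a=3 ⇒ p=198, q=13
i=3: a=7 ⇒ p=1447, q=95
i=4: a=3 ⇒ p=4539, q=298
i=5: a=4 ⇒ p=19603, q=1287
→ (19603, 1287).  Check: 19603²=384277609, 232·1287²=384277608, difference 1.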